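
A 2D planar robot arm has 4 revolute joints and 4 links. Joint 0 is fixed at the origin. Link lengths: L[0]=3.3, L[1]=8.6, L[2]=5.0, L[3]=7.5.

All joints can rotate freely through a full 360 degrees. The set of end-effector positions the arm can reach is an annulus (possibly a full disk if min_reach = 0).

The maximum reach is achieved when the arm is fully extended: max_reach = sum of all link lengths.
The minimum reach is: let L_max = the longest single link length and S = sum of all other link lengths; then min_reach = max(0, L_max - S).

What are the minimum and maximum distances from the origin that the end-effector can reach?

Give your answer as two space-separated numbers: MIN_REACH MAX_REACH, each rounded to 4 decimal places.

Answer: 0.0000 24.4000

Derivation:
Link lengths: [3.3, 8.6, 5.0, 7.5]
max_reach = 3.3 + 8.6 + 5 + 7.5 = 24.4
L_max = max([3.3, 8.6, 5.0, 7.5]) = 8.6
S (sum of others) = 24.4 - 8.6 = 15.8
min_reach = max(0, 8.6 - 15.8) = max(0, -7.2) = 0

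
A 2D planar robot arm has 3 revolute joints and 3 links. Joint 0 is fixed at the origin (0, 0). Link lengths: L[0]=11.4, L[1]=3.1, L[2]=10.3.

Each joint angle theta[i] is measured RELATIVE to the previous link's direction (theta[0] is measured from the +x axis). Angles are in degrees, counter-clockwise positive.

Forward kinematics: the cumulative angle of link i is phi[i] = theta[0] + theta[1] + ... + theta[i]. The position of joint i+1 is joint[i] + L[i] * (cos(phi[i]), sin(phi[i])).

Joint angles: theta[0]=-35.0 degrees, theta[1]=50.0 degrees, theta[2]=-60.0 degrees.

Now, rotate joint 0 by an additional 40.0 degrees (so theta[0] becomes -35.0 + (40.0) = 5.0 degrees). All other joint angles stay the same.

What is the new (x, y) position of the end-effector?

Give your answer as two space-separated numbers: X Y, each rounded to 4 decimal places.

Answer: 23.3955 2.6352

Derivation:
joint[0] = (0.0000, 0.0000)  (base)
link 0: phi[0] = 5 = 5 deg
  cos(5 deg) = 0.9962, sin(5 deg) = 0.0872
  joint[1] = (0.0000, 0.0000) + 11.4 * (0.9962, 0.0872) = (0.0000 + 11.3566, 0.0000 + 0.9936) = (11.3566, 0.9936)
link 1: phi[1] = 5 + 50 = 55 deg
  cos(55 deg) = 0.5736, sin(55 deg) = 0.8192
  joint[2] = (11.3566, 0.9936) + 3.1 * (0.5736, 0.8192) = (11.3566 + 1.7781, 0.9936 + 2.5394) = (13.1347, 3.5329)
link 2: phi[2] = 5 + 50 + -60 = -5 deg
  cos(-5 deg) = 0.9962, sin(-5 deg) = -0.0872
  joint[3] = (13.1347, 3.5329) + 10.3 * (0.9962, -0.0872) = (13.1347 + 10.2608, 3.5329 + -0.8977) = (23.3955, 2.6352)
End effector: (23.3955, 2.6352)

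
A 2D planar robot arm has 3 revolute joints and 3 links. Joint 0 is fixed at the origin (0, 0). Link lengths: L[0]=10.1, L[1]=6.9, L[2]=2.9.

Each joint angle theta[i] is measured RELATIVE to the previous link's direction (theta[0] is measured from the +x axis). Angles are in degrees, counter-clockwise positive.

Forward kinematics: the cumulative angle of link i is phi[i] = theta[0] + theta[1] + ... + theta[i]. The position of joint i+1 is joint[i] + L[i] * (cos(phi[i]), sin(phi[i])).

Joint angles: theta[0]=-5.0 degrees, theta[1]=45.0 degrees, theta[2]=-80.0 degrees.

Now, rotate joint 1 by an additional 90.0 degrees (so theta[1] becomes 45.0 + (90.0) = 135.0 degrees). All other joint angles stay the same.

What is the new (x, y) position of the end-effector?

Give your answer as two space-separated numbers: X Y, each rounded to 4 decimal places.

Answer: 7.4904 6.6270

Derivation:
joint[0] = (0.0000, 0.0000)  (base)
link 0: phi[0] = -5 = -5 deg
  cos(-5 deg) = 0.9962, sin(-5 deg) = -0.0872
  joint[1] = (0.0000, 0.0000) + 10.1 * (0.9962, -0.0872) = (0.0000 + 10.0616, 0.0000 + -0.8803) = (10.0616, -0.8803)
link 1: phi[1] = -5 + 135 = 130 deg
  cos(130 deg) = -0.6428, sin(130 deg) = 0.7660
  joint[2] = (10.0616, -0.8803) + 6.9 * (-0.6428, 0.7660) = (10.0616 + -4.4352, -0.8803 + 5.2857) = (5.6263, 4.4054)
link 2: phi[2] = -5 + 135 + -80 = 50 deg
  cos(50 deg) = 0.6428, sin(50 deg) = 0.7660
  joint[3] = (5.6263, 4.4054) + 2.9 * (0.6428, 0.7660) = (5.6263 + 1.8641, 4.4054 + 2.2215) = (7.4904, 6.6270)
End effector: (7.4904, 6.6270)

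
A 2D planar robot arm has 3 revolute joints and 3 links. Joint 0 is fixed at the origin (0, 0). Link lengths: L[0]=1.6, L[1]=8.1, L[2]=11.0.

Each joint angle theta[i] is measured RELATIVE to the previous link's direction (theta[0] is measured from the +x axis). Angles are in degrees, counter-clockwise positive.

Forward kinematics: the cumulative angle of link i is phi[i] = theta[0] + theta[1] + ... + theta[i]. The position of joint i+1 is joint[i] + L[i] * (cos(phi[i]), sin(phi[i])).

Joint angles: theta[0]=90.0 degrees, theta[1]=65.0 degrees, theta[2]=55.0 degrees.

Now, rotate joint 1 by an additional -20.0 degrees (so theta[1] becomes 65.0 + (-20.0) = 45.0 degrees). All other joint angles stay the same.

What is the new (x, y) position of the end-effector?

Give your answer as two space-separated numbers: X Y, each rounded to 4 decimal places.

Answer: -16.5605 5.4174

Derivation:
joint[0] = (0.0000, 0.0000)  (base)
link 0: phi[0] = 90 = 90 deg
  cos(90 deg) = 0.0000, sin(90 deg) = 1.0000
  joint[1] = (0.0000, 0.0000) + 1.6 * (0.0000, 1.0000) = (0.0000 + 0.0000, 0.0000 + 1.6000) = (0.0000, 1.6000)
link 1: phi[1] = 90 + 45 = 135 deg
  cos(135 deg) = -0.7071, sin(135 deg) = 0.7071
  joint[2] = (0.0000, 1.6000) + 8.1 * (-0.7071, 0.7071) = (0.0000 + -5.7276, 1.6000 + 5.7276) = (-5.7276, 7.3276)
link 2: phi[2] = 90 + 45 + 55 = 190 deg
  cos(190 deg) = -0.9848, sin(190 deg) = -0.1736
  joint[3] = (-5.7276, 7.3276) + 11 * (-0.9848, -0.1736) = (-5.7276 + -10.8329, 7.3276 + -1.9101) = (-16.5605, 5.4174)
End effector: (-16.5605, 5.4174)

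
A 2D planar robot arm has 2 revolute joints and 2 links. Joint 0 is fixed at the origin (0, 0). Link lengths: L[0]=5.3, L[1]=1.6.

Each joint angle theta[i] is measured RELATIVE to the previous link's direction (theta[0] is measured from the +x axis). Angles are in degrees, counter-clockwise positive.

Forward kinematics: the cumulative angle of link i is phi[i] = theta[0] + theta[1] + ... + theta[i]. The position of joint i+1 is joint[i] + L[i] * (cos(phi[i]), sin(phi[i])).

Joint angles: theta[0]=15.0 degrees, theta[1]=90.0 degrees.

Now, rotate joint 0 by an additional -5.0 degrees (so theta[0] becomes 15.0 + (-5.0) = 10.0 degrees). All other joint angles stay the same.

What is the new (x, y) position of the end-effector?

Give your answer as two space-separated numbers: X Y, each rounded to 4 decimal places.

joint[0] = (0.0000, 0.0000)  (base)
link 0: phi[0] = 10 = 10 deg
  cos(10 deg) = 0.9848, sin(10 deg) = 0.1736
  joint[1] = (0.0000, 0.0000) + 5.3 * (0.9848, 0.1736) = (0.0000 + 5.2195, 0.0000 + 0.9203) = (5.2195, 0.9203)
link 1: phi[1] = 10 + 90 = 100 deg
  cos(100 deg) = -0.1736, sin(100 deg) = 0.9848
  joint[2] = (5.2195, 0.9203) + 1.6 * (-0.1736, 0.9848) = (5.2195 + -0.2778, 0.9203 + 1.5757) = (4.9416, 2.4960)
End effector: (4.9416, 2.4960)

Answer: 4.9416 2.4960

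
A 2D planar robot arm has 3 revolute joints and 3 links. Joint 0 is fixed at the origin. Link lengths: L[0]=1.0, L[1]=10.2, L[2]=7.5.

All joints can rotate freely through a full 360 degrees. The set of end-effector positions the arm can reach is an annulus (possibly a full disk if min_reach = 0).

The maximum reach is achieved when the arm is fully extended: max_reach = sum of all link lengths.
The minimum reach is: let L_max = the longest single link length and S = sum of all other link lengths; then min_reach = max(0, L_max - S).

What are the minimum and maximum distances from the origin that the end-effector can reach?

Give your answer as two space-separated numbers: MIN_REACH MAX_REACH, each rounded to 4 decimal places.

Answer: 1.7000 18.7000

Derivation:
Link lengths: [1.0, 10.2, 7.5]
max_reach = 1 + 10.2 + 7.5 = 18.7
L_max = max([1.0, 10.2, 7.5]) = 10.2
S (sum of others) = 18.7 - 10.2 = 8.5
min_reach = max(0, 10.2 - 8.5) = max(0, 1.7) = 1.7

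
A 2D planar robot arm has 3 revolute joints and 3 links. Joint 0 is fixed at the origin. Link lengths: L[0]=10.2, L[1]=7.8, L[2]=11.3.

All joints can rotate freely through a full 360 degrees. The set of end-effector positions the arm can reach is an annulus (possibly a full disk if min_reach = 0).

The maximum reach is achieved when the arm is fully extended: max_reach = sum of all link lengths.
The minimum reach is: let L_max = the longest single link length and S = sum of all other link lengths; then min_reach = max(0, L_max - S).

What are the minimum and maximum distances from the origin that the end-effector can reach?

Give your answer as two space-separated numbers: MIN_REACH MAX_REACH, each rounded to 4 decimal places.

Link lengths: [10.2, 7.8, 11.3]
max_reach = 10.2 + 7.8 + 11.3 = 29.3
L_max = max([10.2, 7.8, 11.3]) = 11.3
S (sum of others) = 29.3 - 11.3 = 18
min_reach = max(0, 11.3 - 18) = max(0, -6.7) = 0

Answer: 0.0000 29.3000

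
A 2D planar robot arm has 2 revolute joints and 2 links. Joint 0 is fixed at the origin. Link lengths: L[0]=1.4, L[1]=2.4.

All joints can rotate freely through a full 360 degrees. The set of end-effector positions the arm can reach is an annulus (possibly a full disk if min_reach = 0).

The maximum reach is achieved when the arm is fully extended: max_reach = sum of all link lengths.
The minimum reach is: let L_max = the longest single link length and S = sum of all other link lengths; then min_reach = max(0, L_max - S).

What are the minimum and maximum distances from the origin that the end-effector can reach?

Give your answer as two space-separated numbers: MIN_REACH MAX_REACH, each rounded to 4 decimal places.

Answer: 1.0000 3.8000

Derivation:
Link lengths: [1.4, 2.4]
max_reach = 1.4 + 2.4 = 3.8
L_max = max([1.4, 2.4]) = 2.4
S (sum of others) = 3.8 - 2.4 = 1.4
min_reach = max(0, 2.4 - 1.4) = max(0, 1) = 1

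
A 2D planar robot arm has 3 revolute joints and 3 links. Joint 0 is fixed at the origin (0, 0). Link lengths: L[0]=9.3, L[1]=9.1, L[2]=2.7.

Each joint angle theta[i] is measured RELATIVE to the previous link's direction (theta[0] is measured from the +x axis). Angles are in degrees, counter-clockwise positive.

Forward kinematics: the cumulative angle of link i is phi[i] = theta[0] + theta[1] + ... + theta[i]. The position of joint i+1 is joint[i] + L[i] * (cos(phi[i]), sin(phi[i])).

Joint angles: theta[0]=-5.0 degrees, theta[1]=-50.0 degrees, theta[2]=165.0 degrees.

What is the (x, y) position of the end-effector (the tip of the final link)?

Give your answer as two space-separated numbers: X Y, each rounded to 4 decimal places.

Answer: 13.5607 -5.7277

Derivation:
joint[0] = (0.0000, 0.0000)  (base)
link 0: phi[0] = -5 = -5 deg
  cos(-5 deg) = 0.9962, sin(-5 deg) = -0.0872
  joint[1] = (0.0000, 0.0000) + 9.3 * (0.9962, -0.0872) = (0.0000 + 9.2646, 0.0000 + -0.8105) = (9.2646, -0.8105)
link 1: phi[1] = -5 + -50 = -55 deg
  cos(-55 deg) = 0.5736, sin(-55 deg) = -0.8192
  joint[2] = (9.2646, -0.8105) + 9.1 * (0.5736, -0.8192) = (9.2646 + 5.2195, -0.8105 + -7.4543) = (14.4842, -8.2648)
link 2: phi[2] = -5 + -50 + 165 = 110 deg
  cos(110 deg) = -0.3420, sin(110 deg) = 0.9397
  joint[3] = (14.4842, -8.2648) + 2.7 * (-0.3420, 0.9397) = (14.4842 + -0.9235, -8.2648 + 2.5372) = (13.5607, -5.7277)
End effector: (13.5607, -5.7277)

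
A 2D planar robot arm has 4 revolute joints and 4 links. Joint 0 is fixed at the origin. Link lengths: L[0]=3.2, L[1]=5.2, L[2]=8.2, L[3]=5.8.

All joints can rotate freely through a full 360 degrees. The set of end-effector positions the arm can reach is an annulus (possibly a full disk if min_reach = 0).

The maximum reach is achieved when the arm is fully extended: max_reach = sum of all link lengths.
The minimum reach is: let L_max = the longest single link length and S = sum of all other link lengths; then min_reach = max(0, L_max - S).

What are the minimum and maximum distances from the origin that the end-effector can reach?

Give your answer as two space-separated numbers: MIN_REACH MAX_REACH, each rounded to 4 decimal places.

Answer: 0.0000 22.4000

Derivation:
Link lengths: [3.2, 5.2, 8.2, 5.8]
max_reach = 3.2 + 5.2 + 8.2 + 5.8 = 22.4
L_max = max([3.2, 5.2, 8.2, 5.8]) = 8.2
S (sum of others) = 22.4 - 8.2 = 14.2
min_reach = max(0, 8.2 - 14.2) = max(0, -6) = 0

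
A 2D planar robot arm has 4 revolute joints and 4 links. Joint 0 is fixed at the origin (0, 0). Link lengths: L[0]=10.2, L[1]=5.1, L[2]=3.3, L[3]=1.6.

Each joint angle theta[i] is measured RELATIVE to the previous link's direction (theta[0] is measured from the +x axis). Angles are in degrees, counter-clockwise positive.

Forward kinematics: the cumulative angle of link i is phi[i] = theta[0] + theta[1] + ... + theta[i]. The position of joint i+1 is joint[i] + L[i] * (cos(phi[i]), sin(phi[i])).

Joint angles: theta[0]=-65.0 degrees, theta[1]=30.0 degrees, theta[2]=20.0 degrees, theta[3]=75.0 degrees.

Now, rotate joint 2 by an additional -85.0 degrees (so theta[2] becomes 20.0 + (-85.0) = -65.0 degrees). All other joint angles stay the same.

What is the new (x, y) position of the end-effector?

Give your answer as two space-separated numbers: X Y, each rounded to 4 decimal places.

joint[0] = (0.0000, 0.0000)  (base)
link 0: phi[0] = -65 = -65 deg
  cos(-65 deg) = 0.4226, sin(-65 deg) = -0.9063
  joint[1] = (0.0000, 0.0000) + 10.2 * (0.4226, -0.9063) = (0.0000 + 4.3107, 0.0000 + -9.2443) = (4.3107, -9.2443)
link 1: phi[1] = -65 + 30 = -35 deg
  cos(-35 deg) = 0.8192, sin(-35 deg) = -0.5736
  joint[2] = (4.3107, -9.2443) + 5.1 * (0.8192, -0.5736) = (4.3107 + 4.1777, -9.2443 + -2.9252) = (8.4884, -12.1696)
link 2: phi[2] = -65 + 30 + -65 = -100 deg
  cos(-100 deg) = -0.1736, sin(-100 deg) = -0.9848
  joint[3] = (8.4884, -12.1696) + 3.3 * (-0.1736, -0.9848) = (8.4884 + -0.5730, -12.1696 + -3.2499) = (7.9153, -15.4194)
link 3: phi[3] = -65 + 30 + -65 + 75 = -25 deg
  cos(-25 deg) = 0.9063, sin(-25 deg) = -0.4226
  joint[4] = (7.9153, -15.4194) + 1.6 * (0.9063, -0.4226) = (7.9153 + 1.4501, -15.4194 + -0.6762) = (9.3654, -16.0956)
End effector: (9.3654, -16.0956)

Answer: 9.3654 -16.0956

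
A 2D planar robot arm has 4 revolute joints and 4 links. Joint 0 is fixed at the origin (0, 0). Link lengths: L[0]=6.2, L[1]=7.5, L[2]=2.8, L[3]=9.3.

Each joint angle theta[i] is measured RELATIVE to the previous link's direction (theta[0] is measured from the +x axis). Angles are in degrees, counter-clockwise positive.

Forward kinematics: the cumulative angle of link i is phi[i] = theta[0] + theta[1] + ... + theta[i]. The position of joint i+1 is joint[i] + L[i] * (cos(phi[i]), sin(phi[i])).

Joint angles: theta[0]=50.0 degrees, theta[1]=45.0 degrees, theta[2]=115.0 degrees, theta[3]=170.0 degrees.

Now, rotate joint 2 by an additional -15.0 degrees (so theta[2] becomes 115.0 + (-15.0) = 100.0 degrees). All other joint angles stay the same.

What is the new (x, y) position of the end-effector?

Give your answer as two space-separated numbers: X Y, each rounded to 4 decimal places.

joint[0] = (0.0000, 0.0000)  (base)
link 0: phi[0] = 50 = 50 deg
  cos(50 deg) = 0.6428, sin(50 deg) = 0.7660
  joint[1] = (0.0000, 0.0000) + 6.2 * (0.6428, 0.7660) = (0.0000 + 3.9853, 0.0000 + 4.7495) = (3.9853, 4.7495)
link 1: phi[1] = 50 + 45 = 95 deg
  cos(95 deg) = -0.0872, sin(95 deg) = 0.9962
  joint[2] = (3.9853, 4.7495) + 7.5 * (-0.0872, 0.9962) = (3.9853 + -0.6537, 4.7495 + 7.4715) = (3.3316, 12.2209)
link 2: phi[2] = 50 + 45 + 100 = 195 deg
  cos(195 deg) = -0.9659, sin(195 deg) = -0.2588
  joint[3] = (3.3316, 12.2209) + 2.8 * (-0.9659, -0.2588) = (3.3316 + -2.7046, 12.2209 + -0.7247) = (0.6270, 11.4962)
link 3: phi[3] = 50 + 45 + 100 + 170 = 365 deg
  cos(365 deg) = 0.9962, sin(365 deg) = 0.0872
  joint[4] = (0.6270, 11.4962) + 9.3 * (0.9962, 0.0872) = (0.6270 + 9.2646, 11.4962 + 0.8105) = (9.8916, 12.3068)
End effector: (9.8916, 12.3068)

Answer: 9.8916 12.3068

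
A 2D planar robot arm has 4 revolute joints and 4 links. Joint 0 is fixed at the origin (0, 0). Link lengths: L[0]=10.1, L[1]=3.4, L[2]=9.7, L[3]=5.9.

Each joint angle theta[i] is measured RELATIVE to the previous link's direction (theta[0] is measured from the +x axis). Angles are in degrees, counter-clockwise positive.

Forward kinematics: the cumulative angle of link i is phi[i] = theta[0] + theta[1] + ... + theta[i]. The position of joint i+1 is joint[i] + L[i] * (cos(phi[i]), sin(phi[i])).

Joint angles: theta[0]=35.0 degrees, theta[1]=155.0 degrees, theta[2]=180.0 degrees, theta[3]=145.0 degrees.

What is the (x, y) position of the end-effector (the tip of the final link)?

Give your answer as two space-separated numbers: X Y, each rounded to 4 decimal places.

joint[0] = (0.0000, 0.0000)  (base)
link 0: phi[0] = 35 = 35 deg
  cos(35 deg) = 0.8192, sin(35 deg) = 0.5736
  joint[1] = (0.0000, 0.0000) + 10.1 * (0.8192, 0.5736) = (0.0000 + 8.2734, 0.0000 + 5.7931) = (8.2734, 5.7931)
link 1: phi[1] = 35 + 155 = 190 deg
  cos(190 deg) = -0.9848, sin(190 deg) = -0.1736
  joint[2] = (8.2734, 5.7931) + 3.4 * (-0.9848, -0.1736) = (8.2734 + -3.3483, 5.7931 + -0.5904) = (4.9251, 5.2027)
link 2: phi[2] = 35 + 155 + 180 = 370 deg
  cos(370 deg) = 0.9848, sin(370 deg) = 0.1736
  joint[3] = (4.9251, 5.2027) + 9.7 * (0.9848, 0.1736) = (4.9251 + 9.5526, 5.2027 + 1.6844) = (14.4777, 6.8871)
link 3: phi[3] = 35 + 155 + 180 + 145 = 515 deg
  cos(515 deg) = -0.9063, sin(515 deg) = 0.4226
  joint[4] = (14.4777, 6.8871) + 5.9 * (-0.9063, 0.4226) = (14.4777 + -5.3472, 6.8871 + 2.4934) = (9.1305, 9.3806)
End effector: (9.1305, 9.3806)

Answer: 9.1305 9.3806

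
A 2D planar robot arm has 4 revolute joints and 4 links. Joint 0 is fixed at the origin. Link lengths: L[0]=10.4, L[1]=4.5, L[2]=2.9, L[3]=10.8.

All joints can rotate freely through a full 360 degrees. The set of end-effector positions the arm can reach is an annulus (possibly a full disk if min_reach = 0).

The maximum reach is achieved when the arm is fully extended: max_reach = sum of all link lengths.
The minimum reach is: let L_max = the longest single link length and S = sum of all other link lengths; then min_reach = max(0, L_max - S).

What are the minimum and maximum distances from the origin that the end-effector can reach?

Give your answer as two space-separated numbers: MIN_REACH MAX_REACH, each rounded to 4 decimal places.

Link lengths: [10.4, 4.5, 2.9, 10.8]
max_reach = 10.4 + 4.5 + 2.9 + 10.8 = 28.6
L_max = max([10.4, 4.5, 2.9, 10.8]) = 10.8
S (sum of others) = 28.6 - 10.8 = 17.8
min_reach = max(0, 10.8 - 17.8) = max(0, -7) = 0

Answer: 0.0000 28.6000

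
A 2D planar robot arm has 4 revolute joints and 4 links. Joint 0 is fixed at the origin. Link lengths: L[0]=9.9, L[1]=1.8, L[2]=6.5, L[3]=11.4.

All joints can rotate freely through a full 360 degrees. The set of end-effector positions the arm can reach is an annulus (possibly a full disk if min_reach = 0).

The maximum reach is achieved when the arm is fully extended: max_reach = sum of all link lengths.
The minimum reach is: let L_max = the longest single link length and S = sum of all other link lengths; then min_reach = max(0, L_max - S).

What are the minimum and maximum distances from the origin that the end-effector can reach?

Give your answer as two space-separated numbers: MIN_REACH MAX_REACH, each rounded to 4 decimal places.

Link lengths: [9.9, 1.8, 6.5, 11.4]
max_reach = 9.9 + 1.8 + 6.5 + 11.4 = 29.6
L_max = max([9.9, 1.8, 6.5, 11.4]) = 11.4
S (sum of others) = 29.6 - 11.4 = 18.2
min_reach = max(0, 11.4 - 18.2) = max(0, -6.8) = 0

Answer: 0.0000 29.6000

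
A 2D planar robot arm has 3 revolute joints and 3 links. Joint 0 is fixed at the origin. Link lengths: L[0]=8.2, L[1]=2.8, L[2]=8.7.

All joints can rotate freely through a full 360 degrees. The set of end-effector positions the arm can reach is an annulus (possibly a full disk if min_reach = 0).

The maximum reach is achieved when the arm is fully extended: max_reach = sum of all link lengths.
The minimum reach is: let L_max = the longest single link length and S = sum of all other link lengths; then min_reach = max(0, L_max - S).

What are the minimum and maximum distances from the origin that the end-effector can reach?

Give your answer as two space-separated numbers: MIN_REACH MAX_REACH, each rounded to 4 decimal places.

Link lengths: [8.2, 2.8, 8.7]
max_reach = 8.2 + 2.8 + 8.7 = 19.7
L_max = max([8.2, 2.8, 8.7]) = 8.7
S (sum of others) = 19.7 - 8.7 = 11
min_reach = max(0, 8.7 - 11) = max(0, -2.3) = 0

Answer: 0.0000 19.7000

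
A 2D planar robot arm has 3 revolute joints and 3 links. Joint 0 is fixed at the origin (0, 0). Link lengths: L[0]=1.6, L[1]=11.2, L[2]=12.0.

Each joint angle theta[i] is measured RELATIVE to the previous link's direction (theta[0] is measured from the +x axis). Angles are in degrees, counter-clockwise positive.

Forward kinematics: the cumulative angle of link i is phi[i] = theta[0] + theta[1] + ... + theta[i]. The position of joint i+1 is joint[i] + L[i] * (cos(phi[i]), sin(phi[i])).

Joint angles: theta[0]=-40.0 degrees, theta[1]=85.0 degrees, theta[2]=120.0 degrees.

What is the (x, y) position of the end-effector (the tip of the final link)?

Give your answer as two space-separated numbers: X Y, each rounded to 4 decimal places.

joint[0] = (0.0000, 0.0000)  (base)
link 0: phi[0] = -40 = -40 deg
  cos(-40 deg) = 0.7660, sin(-40 deg) = -0.6428
  joint[1] = (0.0000, 0.0000) + 1.6 * (0.7660, -0.6428) = (0.0000 + 1.2257, 0.0000 + -1.0285) = (1.2257, -1.0285)
link 1: phi[1] = -40 + 85 = 45 deg
  cos(45 deg) = 0.7071, sin(45 deg) = 0.7071
  joint[2] = (1.2257, -1.0285) + 11.2 * (0.7071, 0.7071) = (1.2257 + 7.9196, -1.0285 + 7.9196) = (9.1453, 6.8911)
link 2: phi[2] = -40 + 85 + 120 = 165 deg
  cos(165 deg) = -0.9659, sin(165 deg) = 0.2588
  joint[3] = (9.1453, 6.8911) + 12 * (-0.9659, 0.2588) = (9.1453 + -11.5911, 6.8911 + 3.1058) = (-2.4458, 9.9970)
End effector: (-2.4458, 9.9970)

Answer: -2.4458 9.9970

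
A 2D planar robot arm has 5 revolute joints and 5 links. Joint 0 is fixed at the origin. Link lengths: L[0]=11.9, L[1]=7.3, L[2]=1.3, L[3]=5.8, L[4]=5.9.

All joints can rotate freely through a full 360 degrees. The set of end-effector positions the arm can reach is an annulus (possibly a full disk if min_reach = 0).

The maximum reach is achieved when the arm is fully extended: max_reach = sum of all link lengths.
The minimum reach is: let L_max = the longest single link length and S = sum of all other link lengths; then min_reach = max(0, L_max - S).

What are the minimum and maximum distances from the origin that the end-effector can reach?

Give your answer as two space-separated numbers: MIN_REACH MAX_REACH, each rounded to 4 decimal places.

Link lengths: [11.9, 7.3, 1.3, 5.8, 5.9]
max_reach = 11.9 + 7.3 + 1.3 + 5.8 + 5.9 = 32.2
L_max = max([11.9, 7.3, 1.3, 5.8, 5.9]) = 11.9
S (sum of others) = 32.2 - 11.9 = 20.3
min_reach = max(0, 11.9 - 20.3) = max(0, -8.4) = 0

Answer: 0.0000 32.2000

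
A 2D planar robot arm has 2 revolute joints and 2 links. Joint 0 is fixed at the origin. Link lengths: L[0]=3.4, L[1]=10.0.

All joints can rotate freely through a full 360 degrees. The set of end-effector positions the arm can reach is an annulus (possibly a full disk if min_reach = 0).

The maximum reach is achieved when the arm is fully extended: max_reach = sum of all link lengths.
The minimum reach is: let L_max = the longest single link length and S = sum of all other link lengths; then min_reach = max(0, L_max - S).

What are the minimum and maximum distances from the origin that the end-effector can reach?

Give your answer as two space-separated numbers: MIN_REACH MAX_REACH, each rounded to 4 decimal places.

Link lengths: [3.4, 10.0]
max_reach = 3.4 + 10 = 13.4
L_max = max([3.4, 10.0]) = 10
S (sum of others) = 13.4 - 10 = 3.4
min_reach = max(0, 10 - 3.4) = max(0, 6.6) = 6.6

Answer: 6.6000 13.4000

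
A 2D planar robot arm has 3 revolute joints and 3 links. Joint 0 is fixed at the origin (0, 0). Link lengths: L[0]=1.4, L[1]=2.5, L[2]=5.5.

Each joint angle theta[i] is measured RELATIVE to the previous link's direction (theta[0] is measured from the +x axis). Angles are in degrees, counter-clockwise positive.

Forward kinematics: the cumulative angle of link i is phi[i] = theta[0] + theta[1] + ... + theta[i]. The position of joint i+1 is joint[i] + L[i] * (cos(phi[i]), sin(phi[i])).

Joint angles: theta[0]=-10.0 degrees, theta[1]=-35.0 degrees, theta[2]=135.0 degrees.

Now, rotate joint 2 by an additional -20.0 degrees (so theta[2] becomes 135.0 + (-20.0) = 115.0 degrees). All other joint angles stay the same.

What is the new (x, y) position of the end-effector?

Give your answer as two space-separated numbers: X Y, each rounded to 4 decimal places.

Answer: 5.0276 3.1574

Derivation:
joint[0] = (0.0000, 0.0000)  (base)
link 0: phi[0] = -10 = -10 deg
  cos(-10 deg) = 0.9848, sin(-10 deg) = -0.1736
  joint[1] = (0.0000, 0.0000) + 1.4 * (0.9848, -0.1736) = (0.0000 + 1.3787, 0.0000 + -0.2431) = (1.3787, -0.2431)
link 1: phi[1] = -10 + -35 = -45 deg
  cos(-45 deg) = 0.7071, sin(-45 deg) = -0.7071
  joint[2] = (1.3787, -0.2431) + 2.5 * (0.7071, -0.7071) = (1.3787 + 1.7678, -0.2431 + -1.7678) = (3.1465, -2.0109)
link 2: phi[2] = -10 + -35 + 115 = 70 deg
  cos(70 deg) = 0.3420, sin(70 deg) = 0.9397
  joint[3] = (3.1465, -2.0109) + 5.5 * (0.3420, 0.9397) = (3.1465 + 1.8811, -2.0109 + 5.1683) = (5.0276, 3.1574)
End effector: (5.0276, 3.1574)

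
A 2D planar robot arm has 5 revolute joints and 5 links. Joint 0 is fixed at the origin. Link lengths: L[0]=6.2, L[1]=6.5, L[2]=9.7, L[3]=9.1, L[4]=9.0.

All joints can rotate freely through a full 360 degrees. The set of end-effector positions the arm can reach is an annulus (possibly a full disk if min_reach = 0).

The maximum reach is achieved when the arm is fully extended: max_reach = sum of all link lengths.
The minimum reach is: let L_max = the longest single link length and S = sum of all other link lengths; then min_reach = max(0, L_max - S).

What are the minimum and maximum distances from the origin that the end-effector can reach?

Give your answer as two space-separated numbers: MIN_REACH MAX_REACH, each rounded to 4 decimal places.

Link lengths: [6.2, 6.5, 9.7, 9.1, 9.0]
max_reach = 6.2 + 6.5 + 9.7 + 9.1 + 9 = 40.5
L_max = max([6.2, 6.5, 9.7, 9.1, 9.0]) = 9.7
S (sum of others) = 40.5 - 9.7 = 30.8
min_reach = max(0, 9.7 - 30.8) = max(0, -21.1) = 0

Answer: 0.0000 40.5000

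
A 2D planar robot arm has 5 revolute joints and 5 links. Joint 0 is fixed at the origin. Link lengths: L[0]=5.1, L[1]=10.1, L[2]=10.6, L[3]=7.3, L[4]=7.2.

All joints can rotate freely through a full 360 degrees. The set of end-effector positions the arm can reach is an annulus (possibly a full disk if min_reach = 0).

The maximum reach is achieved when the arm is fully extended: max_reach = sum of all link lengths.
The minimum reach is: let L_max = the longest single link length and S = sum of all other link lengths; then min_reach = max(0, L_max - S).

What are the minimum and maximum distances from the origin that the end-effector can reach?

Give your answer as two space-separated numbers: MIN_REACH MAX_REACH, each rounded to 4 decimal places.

Answer: 0.0000 40.3000

Derivation:
Link lengths: [5.1, 10.1, 10.6, 7.3, 7.2]
max_reach = 5.1 + 10.1 + 10.6 + 7.3 + 7.2 = 40.3
L_max = max([5.1, 10.1, 10.6, 7.3, 7.2]) = 10.6
S (sum of others) = 40.3 - 10.6 = 29.7
min_reach = max(0, 10.6 - 29.7) = max(0, -19.1) = 0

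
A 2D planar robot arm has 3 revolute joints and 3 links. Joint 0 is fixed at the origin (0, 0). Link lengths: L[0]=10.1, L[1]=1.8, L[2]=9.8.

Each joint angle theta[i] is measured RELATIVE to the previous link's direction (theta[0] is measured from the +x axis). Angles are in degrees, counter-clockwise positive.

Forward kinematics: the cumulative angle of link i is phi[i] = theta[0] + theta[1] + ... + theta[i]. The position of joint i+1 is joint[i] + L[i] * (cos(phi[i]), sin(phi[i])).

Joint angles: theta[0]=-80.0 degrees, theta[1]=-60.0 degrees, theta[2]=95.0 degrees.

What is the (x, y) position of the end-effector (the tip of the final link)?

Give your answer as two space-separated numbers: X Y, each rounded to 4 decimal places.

Answer: 7.3046 -18.0332

Derivation:
joint[0] = (0.0000, 0.0000)  (base)
link 0: phi[0] = -80 = -80 deg
  cos(-80 deg) = 0.1736, sin(-80 deg) = -0.9848
  joint[1] = (0.0000, 0.0000) + 10.1 * (0.1736, -0.9848) = (0.0000 + 1.7538, 0.0000 + -9.9466) = (1.7538, -9.9466)
link 1: phi[1] = -80 + -60 = -140 deg
  cos(-140 deg) = -0.7660, sin(-140 deg) = -0.6428
  joint[2] = (1.7538, -9.9466) + 1.8 * (-0.7660, -0.6428) = (1.7538 + -1.3789, -9.9466 + -1.1570) = (0.3750, -11.1036)
link 2: phi[2] = -80 + -60 + 95 = -45 deg
  cos(-45 deg) = 0.7071, sin(-45 deg) = -0.7071
  joint[3] = (0.3750, -11.1036) + 9.8 * (0.7071, -0.7071) = (0.3750 + 6.9296, -11.1036 + -6.9296) = (7.3046, -18.0332)
End effector: (7.3046, -18.0332)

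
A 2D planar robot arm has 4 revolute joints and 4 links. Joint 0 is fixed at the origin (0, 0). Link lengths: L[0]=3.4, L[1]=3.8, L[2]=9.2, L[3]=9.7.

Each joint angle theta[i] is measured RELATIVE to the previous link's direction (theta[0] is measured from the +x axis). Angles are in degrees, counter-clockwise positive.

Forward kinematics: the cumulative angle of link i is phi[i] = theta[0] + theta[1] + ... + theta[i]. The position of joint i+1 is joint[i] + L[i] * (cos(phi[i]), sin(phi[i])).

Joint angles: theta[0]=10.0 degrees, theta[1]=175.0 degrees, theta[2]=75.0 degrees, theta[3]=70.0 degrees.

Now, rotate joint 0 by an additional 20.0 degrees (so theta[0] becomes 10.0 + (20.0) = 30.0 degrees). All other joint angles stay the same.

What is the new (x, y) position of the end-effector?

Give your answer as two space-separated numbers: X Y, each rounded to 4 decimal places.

joint[0] = (0.0000, 0.0000)  (base)
link 0: phi[0] = 30 = 30 deg
  cos(30 deg) = 0.8660, sin(30 deg) = 0.5000
  joint[1] = (0.0000, 0.0000) + 3.4 * (0.8660, 0.5000) = (0.0000 + 2.9445, 0.0000 + 1.7000) = (2.9445, 1.7000)
link 1: phi[1] = 30 + 175 = 205 deg
  cos(205 deg) = -0.9063, sin(205 deg) = -0.4226
  joint[2] = (2.9445, 1.7000) + 3.8 * (-0.9063, -0.4226) = (2.9445 + -3.4440, 1.7000 + -1.6059) = (-0.4995, 0.0941)
link 2: phi[2] = 30 + 175 + 75 = 280 deg
  cos(280 deg) = 0.1736, sin(280 deg) = -0.9848
  joint[3] = (-0.4995, 0.0941) + 9.2 * (0.1736, -0.9848) = (-0.4995 + 1.5976, 0.0941 + -9.0602) = (1.0981, -8.9662)
link 3: phi[3] = 30 + 175 + 75 + 70 = 350 deg
  cos(350 deg) = 0.9848, sin(350 deg) = -0.1736
  joint[4] = (1.0981, -8.9662) + 9.7 * (0.9848, -0.1736) = (1.0981 + 9.5526, -8.9662 + -1.6844) = (10.6507, -10.6506)
End effector: (10.6507, -10.6506)

Answer: 10.6507 -10.6506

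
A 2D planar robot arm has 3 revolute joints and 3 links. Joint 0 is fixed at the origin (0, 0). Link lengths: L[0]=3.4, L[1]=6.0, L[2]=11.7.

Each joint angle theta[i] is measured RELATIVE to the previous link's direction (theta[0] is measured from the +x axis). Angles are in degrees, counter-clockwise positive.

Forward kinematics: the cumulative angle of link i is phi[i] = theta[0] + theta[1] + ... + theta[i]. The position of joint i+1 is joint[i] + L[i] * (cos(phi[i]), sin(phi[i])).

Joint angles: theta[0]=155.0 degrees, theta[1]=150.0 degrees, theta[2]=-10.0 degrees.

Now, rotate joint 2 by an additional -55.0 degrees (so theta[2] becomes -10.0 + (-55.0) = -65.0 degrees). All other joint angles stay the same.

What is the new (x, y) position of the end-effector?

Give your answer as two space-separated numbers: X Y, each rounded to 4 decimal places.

Answer: -5.4900 -13.6105

Derivation:
joint[0] = (0.0000, 0.0000)  (base)
link 0: phi[0] = 155 = 155 deg
  cos(155 deg) = -0.9063, sin(155 deg) = 0.4226
  joint[1] = (0.0000, 0.0000) + 3.4 * (-0.9063, 0.4226) = (0.0000 + -3.0814, 0.0000 + 1.4369) = (-3.0814, 1.4369)
link 1: phi[1] = 155 + 150 = 305 deg
  cos(305 deg) = 0.5736, sin(305 deg) = -0.8192
  joint[2] = (-3.0814, 1.4369) + 6 * (0.5736, -0.8192) = (-3.0814 + 3.4415, 1.4369 + -4.9149) = (0.3600, -3.4780)
link 2: phi[2] = 155 + 150 + -65 = 240 deg
  cos(240 deg) = -0.5000, sin(240 deg) = -0.8660
  joint[3] = (0.3600, -3.4780) + 11.7 * (-0.5000, -0.8660) = (0.3600 + -5.8500, -3.4780 + -10.1325) = (-5.4900, -13.6105)
End effector: (-5.4900, -13.6105)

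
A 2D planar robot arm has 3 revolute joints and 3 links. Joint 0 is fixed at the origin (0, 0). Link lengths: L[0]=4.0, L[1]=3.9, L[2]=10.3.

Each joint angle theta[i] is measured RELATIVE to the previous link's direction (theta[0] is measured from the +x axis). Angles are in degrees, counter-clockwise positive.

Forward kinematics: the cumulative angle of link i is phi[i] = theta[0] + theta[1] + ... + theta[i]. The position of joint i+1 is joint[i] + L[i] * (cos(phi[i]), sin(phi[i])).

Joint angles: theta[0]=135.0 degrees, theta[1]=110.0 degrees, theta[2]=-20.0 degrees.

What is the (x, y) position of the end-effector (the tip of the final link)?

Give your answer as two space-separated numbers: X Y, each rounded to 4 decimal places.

joint[0] = (0.0000, 0.0000)  (base)
link 0: phi[0] = 135 = 135 deg
  cos(135 deg) = -0.7071, sin(135 deg) = 0.7071
  joint[1] = (0.0000, 0.0000) + 4 * (-0.7071, 0.7071) = (0.0000 + -2.8284, 0.0000 + 2.8284) = (-2.8284, 2.8284)
link 1: phi[1] = 135 + 110 = 245 deg
  cos(245 deg) = -0.4226, sin(245 deg) = -0.9063
  joint[2] = (-2.8284, 2.8284) + 3.9 * (-0.4226, -0.9063) = (-2.8284 + -1.6482, 2.8284 + -3.5346) = (-4.4766, -0.7062)
link 2: phi[2] = 135 + 110 + -20 = 225 deg
  cos(225 deg) = -0.7071, sin(225 deg) = -0.7071
  joint[3] = (-4.4766, -0.7062) + 10.3 * (-0.7071, -0.7071) = (-4.4766 + -7.2832, -0.7062 + -7.2832) = (-11.7598, -7.9894)
End effector: (-11.7598, -7.9894)

Answer: -11.7598 -7.9894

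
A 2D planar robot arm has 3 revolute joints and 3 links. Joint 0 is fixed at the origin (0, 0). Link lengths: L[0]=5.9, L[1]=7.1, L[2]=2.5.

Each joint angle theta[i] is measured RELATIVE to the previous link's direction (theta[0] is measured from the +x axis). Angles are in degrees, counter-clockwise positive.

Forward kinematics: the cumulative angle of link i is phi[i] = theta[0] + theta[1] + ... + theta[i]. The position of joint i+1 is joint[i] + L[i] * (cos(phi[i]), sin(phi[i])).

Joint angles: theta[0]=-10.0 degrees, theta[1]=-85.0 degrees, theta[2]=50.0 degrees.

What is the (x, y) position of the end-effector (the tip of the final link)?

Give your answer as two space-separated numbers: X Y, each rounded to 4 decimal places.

joint[0] = (0.0000, 0.0000)  (base)
link 0: phi[0] = -10 = -10 deg
  cos(-10 deg) = 0.9848, sin(-10 deg) = -0.1736
  joint[1] = (0.0000, 0.0000) + 5.9 * (0.9848, -0.1736) = (0.0000 + 5.8104, 0.0000 + -1.0245) = (5.8104, -1.0245)
link 1: phi[1] = -10 + -85 = -95 deg
  cos(-95 deg) = -0.0872, sin(-95 deg) = -0.9962
  joint[2] = (5.8104, -1.0245) + 7.1 * (-0.0872, -0.9962) = (5.8104 + -0.6188, -1.0245 + -7.0730) = (5.1916, -8.0975)
link 2: phi[2] = -10 + -85 + 50 = -45 deg
  cos(-45 deg) = 0.7071, sin(-45 deg) = -0.7071
  joint[3] = (5.1916, -8.0975) + 2.5 * (0.7071, -0.7071) = (5.1916 + 1.7678, -8.0975 + -1.7678) = (6.9593, -9.8653)
End effector: (6.9593, -9.8653)

Answer: 6.9593 -9.8653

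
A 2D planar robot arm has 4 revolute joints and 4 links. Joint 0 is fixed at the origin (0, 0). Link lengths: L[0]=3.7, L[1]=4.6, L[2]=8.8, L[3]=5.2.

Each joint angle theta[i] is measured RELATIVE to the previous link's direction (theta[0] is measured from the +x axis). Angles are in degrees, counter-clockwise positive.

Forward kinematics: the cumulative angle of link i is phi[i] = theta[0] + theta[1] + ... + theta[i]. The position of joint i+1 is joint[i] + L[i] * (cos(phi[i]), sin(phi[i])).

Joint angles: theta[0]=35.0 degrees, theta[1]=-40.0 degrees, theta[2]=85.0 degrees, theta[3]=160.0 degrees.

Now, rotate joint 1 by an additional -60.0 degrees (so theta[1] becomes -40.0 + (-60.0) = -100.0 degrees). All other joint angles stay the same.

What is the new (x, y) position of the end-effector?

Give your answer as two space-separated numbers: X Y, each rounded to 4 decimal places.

Answer: 8.0442 0.9630

Derivation:
joint[0] = (0.0000, 0.0000)  (base)
link 0: phi[0] = 35 = 35 deg
  cos(35 deg) = 0.8192, sin(35 deg) = 0.5736
  joint[1] = (0.0000, 0.0000) + 3.7 * (0.8192, 0.5736) = (0.0000 + 3.0309, 0.0000 + 2.1222) = (3.0309, 2.1222)
link 1: phi[1] = 35 + -100 = -65 deg
  cos(-65 deg) = 0.4226, sin(-65 deg) = -0.9063
  joint[2] = (3.0309, 2.1222) + 4.6 * (0.4226, -0.9063) = (3.0309 + 1.9440, 2.1222 + -4.1690) = (4.9749, -2.0468)
link 2: phi[2] = 35 + -100 + 85 = 20 deg
  cos(20 deg) = 0.9397, sin(20 deg) = 0.3420
  joint[3] = (4.9749, -2.0468) + 8.8 * (0.9397, 0.3420) = (4.9749 + 8.2693, -2.0468 + 3.0098) = (13.2442, 0.9630)
link 3: phi[3] = 35 + -100 + 85 + 160 = 180 deg
  cos(180 deg) = -1.0000, sin(180 deg) = 0.0000
  joint[4] = (13.2442, 0.9630) + 5.2 * (-1.0000, 0.0000) = (13.2442 + -5.2000, 0.9630 + 0.0000) = (8.0442, 0.9630)
End effector: (8.0442, 0.9630)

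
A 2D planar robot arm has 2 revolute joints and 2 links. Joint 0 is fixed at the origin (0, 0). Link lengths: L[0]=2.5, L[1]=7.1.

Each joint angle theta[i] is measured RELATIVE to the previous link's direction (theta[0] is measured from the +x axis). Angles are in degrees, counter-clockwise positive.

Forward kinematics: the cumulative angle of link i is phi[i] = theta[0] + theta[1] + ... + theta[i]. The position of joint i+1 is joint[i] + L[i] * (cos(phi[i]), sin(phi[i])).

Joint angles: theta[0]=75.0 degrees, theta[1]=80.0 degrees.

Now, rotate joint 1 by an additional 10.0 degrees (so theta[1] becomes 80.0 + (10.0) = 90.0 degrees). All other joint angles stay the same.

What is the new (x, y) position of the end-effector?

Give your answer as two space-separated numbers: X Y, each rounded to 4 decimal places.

Answer: -6.2110 4.2524

Derivation:
joint[0] = (0.0000, 0.0000)  (base)
link 0: phi[0] = 75 = 75 deg
  cos(75 deg) = 0.2588, sin(75 deg) = 0.9659
  joint[1] = (0.0000, 0.0000) + 2.5 * (0.2588, 0.9659) = (0.0000 + 0.6470, 0.0000 + 2.4148) = (0.6470, 2.4148)
link 1: phi[1] = 75 + 90 = 165 deg
  cos(165 deg) = -0.9659, sin(165 deg) = 0.2588
  joint[2] = (0.6470, 2.4148) + 7.1 * (-0.9659, 0.2588) = (0.6470 + -6.8581, 2.4148 + 1.8376) = (-6.2110, 4.2524)
End effector: (-6.2110, 4.2524)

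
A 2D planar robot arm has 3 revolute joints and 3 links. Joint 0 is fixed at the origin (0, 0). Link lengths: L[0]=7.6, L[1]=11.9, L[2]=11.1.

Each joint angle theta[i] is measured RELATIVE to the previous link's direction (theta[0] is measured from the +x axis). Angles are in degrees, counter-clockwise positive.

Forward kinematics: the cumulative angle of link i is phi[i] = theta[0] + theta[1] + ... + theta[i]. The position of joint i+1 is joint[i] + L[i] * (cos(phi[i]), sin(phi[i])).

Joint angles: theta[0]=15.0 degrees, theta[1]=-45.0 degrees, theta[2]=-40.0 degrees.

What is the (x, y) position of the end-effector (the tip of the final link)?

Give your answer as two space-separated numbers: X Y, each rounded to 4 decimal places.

joint[0] = (0.0000, 0.0000)  (base)
link 0: phi[0] = 15 = 15 deg
  cos(15 deg) = 0.9659, sin(15 deg) = 0.2588
  joint[1] = (0.0000, 0.0000) + 7.6 * (0.9659, 0.2588) = (0.0000 + 7.3410, 0.0000 + 1.9670) = (7.3410, 1.9670)
link 1: phi[1] = 15 + -45 = -30 deg
  cos(-30 deg) = 0.8660, sin(-30 deg) = -0.5000
  joint[2] = (7.3410, 1.9670) + 11.9 * (0.8660, -0.5000) = (7.3410 + 10.3057, 1.9670 + -5.9500) = (17.6467, -3.9830)
link 2: phi[2] = 15 + -45 + -40 = -70 deg
  cos(-70 deg) = 0.3420, sin(-70 deg) = -0.9397
  joint[3] = (17.6467, -3.9830) + 11.1 * (0.3420, -0.9397) = (17.6467 + 3.7964, -3.9830 + -10.4306) = (21.4432, -14.4136)
End effector: (21.4432, -14.4136)

Answer: 21.4432 -14.4136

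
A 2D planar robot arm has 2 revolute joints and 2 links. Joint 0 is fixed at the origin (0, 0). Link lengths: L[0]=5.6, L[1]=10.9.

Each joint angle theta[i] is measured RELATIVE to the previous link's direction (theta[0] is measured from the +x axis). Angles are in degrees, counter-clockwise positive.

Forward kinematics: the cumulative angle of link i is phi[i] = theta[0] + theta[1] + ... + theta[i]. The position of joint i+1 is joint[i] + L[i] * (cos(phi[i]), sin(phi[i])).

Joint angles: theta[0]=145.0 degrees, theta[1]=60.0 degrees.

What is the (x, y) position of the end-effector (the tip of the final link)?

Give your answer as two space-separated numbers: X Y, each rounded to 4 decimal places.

joint[0] = (0.0000, 0.0000)  (base)
link 0: phi[0] = 145 = 145 deg
  cos(145 deg) = -0.8192, sin(145 deg) = 0.5736
  joint[1] = (0.0000, 0.0000) + 5.6 * (-0.8192, 0.5736) = (0.0000 + -4.5873, 0.0000 + 3.2120) = (-4.5873, 3.2120)
link 1: phi[1] = 145 + 60 = 205 deg
  cos(205 deg) = -0.9063, sin(205 deg) = -0.4226
  joint[2] = (-4.5873, 3.2120) + 10.9 * (-0.9063, -0.4226) = (-4.5873 + -9.8788, 3.2120 + -4.6065) = (-14.4660, -1.3945)
End effector: (-14.4660, -1.3945)

Answer: -14.4660 -1.3945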